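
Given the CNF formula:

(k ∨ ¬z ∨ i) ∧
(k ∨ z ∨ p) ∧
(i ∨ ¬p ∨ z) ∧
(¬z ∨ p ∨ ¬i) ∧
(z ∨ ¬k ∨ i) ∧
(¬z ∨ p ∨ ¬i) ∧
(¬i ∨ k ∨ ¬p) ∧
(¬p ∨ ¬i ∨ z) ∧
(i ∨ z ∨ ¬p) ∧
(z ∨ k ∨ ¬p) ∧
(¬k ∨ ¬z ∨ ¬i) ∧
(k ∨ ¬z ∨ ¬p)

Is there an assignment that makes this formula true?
Yes

Yes, the formula is satisfiable.

One satisfying assignment is: k=True, i=False, p=False, z=True

Verification: With this assignment, all 12 clauses evaluate to true.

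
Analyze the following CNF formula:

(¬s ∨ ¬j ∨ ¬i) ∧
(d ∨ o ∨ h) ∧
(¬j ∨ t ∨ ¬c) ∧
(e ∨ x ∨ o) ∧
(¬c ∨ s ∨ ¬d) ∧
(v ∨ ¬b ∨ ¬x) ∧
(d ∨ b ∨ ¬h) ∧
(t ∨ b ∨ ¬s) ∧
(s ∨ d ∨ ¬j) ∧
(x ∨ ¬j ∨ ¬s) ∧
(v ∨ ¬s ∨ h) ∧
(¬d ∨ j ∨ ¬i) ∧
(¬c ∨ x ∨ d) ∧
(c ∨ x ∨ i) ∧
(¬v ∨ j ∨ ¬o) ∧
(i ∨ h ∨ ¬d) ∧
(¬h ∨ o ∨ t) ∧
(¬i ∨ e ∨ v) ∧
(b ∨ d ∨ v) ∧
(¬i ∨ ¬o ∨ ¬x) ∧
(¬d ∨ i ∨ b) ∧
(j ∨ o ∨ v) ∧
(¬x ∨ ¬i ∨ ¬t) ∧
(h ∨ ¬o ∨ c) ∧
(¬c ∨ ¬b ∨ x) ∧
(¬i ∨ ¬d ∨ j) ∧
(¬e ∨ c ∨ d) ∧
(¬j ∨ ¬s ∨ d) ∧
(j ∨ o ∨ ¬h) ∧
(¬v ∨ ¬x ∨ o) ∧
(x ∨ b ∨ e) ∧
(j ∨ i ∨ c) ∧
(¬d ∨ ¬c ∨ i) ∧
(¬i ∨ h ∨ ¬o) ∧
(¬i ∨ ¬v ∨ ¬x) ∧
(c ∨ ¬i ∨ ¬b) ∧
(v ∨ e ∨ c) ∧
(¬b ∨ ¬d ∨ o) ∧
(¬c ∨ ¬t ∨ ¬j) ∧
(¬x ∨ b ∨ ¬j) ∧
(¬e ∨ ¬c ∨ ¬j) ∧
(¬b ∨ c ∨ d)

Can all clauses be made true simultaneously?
Yes

Yes, the formula is satisfiable.

One satisfying assignment is: x=False, b=False, d=True, h=False, v=False, e=True, i=True, c=False, o=False, t=False, j=True, s=False

Verification: With this assignment, all 42 clauses evaluate to true.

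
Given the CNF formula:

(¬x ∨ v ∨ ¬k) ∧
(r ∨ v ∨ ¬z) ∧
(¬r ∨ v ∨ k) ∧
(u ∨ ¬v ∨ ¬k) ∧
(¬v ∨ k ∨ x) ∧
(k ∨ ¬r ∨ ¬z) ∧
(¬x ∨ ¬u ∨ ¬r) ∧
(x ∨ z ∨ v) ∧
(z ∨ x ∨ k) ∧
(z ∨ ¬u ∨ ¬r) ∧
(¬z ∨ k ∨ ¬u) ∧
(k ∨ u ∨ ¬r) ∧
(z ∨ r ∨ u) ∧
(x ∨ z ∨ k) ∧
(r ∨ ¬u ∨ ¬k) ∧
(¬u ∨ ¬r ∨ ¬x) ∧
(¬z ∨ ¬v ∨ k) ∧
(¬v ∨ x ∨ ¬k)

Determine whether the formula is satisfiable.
Yes

Yes, the formula is satisfiable.

One satisfying assignment is: u=True, r=False, v=False, x=True, z=False, k=False

Verification: With this assignment, all 18 clauses evaluate to true.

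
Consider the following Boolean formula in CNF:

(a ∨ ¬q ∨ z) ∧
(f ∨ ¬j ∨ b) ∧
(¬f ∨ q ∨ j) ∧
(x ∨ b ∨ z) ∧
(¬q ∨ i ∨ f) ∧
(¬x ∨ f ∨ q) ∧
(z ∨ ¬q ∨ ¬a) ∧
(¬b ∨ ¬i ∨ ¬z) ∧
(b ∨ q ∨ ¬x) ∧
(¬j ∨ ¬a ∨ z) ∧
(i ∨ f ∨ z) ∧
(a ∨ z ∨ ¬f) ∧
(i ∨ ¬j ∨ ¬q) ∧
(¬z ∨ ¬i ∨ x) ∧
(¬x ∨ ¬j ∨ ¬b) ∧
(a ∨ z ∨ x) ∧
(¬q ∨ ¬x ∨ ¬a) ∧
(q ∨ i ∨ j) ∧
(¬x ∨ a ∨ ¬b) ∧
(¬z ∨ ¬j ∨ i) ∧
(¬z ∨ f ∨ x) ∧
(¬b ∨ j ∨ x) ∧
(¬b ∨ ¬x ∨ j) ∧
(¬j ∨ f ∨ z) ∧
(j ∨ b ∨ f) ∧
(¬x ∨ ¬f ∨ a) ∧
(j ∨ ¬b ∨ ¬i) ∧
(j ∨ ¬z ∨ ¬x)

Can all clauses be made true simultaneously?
Yes

Yes, the formula is satisfiable.

One satisfying assignment is: j=False, i=False, x=False, z=True, b=False, q=True, f=True, a=False

Verification: With this assignment, all 28 clauses evaluate to true.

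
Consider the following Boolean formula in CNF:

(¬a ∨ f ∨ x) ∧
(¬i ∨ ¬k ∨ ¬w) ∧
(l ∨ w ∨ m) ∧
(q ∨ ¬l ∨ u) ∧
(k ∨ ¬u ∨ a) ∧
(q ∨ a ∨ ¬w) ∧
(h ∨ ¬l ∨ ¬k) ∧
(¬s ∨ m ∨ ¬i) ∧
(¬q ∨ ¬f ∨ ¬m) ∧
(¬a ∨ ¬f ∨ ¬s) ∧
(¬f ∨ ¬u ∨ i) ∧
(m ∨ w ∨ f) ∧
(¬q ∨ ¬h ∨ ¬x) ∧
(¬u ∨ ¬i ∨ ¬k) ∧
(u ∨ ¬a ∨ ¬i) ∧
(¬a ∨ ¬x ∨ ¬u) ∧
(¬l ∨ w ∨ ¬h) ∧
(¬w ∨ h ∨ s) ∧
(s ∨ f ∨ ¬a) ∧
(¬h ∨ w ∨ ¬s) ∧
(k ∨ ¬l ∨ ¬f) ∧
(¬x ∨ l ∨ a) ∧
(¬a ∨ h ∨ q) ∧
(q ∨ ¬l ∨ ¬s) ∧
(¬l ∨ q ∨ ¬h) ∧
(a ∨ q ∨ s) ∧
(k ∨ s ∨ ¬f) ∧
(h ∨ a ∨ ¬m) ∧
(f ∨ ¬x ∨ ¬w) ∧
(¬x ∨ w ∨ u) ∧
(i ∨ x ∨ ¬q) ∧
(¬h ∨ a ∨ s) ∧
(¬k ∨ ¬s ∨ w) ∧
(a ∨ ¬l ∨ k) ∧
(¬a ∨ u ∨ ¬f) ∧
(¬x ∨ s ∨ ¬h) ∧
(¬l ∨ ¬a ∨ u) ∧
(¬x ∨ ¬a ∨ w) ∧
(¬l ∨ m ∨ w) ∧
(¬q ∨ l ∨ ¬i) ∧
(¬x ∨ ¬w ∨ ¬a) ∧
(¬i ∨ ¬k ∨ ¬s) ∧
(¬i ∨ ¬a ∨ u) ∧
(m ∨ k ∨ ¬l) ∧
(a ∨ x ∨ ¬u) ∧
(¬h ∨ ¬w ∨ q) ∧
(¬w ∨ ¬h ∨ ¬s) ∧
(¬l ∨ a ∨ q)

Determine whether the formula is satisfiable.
No

No, the formula is not satisfiable.

No assignment of truth values to the variables can make all 48 clauses true simultaneously.

The formula is UNSAT (unsatisfiable).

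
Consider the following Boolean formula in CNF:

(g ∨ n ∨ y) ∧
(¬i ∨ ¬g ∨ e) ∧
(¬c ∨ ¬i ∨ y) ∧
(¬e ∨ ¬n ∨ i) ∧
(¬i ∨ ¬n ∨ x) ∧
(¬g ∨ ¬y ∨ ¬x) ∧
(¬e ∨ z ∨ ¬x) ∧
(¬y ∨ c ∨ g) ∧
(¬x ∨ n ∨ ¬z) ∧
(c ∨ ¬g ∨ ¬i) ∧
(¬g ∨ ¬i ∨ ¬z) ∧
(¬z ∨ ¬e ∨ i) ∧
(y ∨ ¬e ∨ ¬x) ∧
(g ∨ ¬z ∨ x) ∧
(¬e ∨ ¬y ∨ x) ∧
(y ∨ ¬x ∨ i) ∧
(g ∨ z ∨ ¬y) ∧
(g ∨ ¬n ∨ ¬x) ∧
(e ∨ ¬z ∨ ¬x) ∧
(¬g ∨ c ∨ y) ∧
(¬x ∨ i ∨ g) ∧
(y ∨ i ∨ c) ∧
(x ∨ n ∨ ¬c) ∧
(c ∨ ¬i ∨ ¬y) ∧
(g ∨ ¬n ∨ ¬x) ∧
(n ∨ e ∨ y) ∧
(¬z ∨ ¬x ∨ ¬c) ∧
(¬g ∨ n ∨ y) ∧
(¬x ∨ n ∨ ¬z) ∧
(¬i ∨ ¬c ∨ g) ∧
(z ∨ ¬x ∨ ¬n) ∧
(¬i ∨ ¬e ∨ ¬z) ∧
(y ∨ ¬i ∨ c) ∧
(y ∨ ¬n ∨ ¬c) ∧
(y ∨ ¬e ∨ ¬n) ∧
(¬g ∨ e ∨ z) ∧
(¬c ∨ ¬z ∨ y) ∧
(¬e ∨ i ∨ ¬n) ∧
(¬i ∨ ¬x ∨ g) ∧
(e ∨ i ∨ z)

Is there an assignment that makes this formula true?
Yes

Yes, the formula is satisfiable.

One satisfying assignment is: n=False, e=False, x=False, y=True, i=False, g=True, z=True, c=False

Verification: With this assignment, all 40 clauses evaluate to true.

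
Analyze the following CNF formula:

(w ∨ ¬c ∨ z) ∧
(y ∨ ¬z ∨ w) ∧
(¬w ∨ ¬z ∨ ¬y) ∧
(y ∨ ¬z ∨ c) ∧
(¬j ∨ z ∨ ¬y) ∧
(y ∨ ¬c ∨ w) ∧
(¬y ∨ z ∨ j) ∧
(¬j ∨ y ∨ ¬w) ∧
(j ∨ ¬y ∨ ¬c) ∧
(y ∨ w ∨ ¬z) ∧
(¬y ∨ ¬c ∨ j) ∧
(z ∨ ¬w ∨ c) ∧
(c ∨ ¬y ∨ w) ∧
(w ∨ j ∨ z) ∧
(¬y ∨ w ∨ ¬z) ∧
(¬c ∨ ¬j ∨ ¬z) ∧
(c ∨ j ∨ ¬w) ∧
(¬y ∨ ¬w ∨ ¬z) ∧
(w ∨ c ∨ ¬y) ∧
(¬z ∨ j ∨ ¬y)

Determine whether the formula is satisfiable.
Yes

Yes, the formula is satisfiable.

One satisfying assignment is: w=False, c=False, j=True, z=False, y=False

Verification: With this assignment, all 20 clauses evaluate to true.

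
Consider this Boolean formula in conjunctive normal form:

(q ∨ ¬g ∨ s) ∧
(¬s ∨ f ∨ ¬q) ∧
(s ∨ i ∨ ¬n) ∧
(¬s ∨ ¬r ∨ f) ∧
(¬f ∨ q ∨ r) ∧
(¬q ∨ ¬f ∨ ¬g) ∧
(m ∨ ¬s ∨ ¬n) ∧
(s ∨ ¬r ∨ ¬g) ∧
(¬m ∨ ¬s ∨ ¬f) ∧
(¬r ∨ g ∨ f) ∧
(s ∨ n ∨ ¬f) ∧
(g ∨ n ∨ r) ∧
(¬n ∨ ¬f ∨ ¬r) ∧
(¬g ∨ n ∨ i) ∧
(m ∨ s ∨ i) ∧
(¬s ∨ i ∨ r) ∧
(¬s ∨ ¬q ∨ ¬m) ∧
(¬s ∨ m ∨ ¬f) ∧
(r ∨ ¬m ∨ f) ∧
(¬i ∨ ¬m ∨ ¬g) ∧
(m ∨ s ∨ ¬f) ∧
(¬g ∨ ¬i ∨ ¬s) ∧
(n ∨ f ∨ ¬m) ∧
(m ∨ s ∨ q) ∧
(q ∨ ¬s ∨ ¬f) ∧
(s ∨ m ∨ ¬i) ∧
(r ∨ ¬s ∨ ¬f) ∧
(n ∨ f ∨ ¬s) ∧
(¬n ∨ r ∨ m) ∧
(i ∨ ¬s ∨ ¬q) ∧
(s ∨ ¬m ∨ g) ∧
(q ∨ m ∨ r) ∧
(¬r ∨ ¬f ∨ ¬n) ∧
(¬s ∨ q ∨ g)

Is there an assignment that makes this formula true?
No

No, the formula is not satisfiable.

No assignment of truth values to the variables can make all 34 clauses true simultaneously.

The formula is UNSAT (unsatisfiable).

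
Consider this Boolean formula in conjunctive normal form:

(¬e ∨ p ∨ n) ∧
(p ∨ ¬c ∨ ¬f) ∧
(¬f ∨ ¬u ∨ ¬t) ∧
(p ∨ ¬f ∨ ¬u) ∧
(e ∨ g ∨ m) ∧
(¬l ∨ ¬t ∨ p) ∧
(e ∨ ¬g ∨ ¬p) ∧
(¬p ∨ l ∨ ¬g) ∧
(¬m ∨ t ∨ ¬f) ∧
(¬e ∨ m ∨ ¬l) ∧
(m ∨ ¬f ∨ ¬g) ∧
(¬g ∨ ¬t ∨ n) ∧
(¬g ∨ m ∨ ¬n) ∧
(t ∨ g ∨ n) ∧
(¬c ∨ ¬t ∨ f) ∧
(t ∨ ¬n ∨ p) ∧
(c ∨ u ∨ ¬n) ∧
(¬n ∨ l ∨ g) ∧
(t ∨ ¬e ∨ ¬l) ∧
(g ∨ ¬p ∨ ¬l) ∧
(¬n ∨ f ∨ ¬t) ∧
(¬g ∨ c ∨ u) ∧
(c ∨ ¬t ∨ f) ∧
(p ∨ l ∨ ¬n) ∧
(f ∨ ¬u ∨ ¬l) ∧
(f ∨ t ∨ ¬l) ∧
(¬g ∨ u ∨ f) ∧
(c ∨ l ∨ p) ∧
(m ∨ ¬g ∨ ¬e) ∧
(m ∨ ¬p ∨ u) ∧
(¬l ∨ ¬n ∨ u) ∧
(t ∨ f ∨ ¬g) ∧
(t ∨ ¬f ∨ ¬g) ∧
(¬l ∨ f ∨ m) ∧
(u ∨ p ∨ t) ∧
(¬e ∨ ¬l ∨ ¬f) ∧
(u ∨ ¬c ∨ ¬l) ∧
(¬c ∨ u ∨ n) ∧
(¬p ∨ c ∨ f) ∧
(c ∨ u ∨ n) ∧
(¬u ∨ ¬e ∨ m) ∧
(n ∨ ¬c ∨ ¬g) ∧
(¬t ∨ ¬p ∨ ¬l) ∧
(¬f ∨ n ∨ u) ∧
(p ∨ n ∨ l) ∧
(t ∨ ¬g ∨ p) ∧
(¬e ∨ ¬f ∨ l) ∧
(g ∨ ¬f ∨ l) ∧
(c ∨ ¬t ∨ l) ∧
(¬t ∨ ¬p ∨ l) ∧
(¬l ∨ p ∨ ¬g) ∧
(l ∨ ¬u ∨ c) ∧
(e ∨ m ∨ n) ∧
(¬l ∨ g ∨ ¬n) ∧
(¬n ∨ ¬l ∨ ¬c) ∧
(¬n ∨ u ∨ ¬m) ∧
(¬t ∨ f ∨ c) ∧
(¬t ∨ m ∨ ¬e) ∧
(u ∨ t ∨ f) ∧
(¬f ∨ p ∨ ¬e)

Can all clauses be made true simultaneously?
No

No, the formula is not satisfiable.

No assignment of truth values to the variables can make all 60 clauses true simultaneously.

The formula is UNSAT (unsatisfiable).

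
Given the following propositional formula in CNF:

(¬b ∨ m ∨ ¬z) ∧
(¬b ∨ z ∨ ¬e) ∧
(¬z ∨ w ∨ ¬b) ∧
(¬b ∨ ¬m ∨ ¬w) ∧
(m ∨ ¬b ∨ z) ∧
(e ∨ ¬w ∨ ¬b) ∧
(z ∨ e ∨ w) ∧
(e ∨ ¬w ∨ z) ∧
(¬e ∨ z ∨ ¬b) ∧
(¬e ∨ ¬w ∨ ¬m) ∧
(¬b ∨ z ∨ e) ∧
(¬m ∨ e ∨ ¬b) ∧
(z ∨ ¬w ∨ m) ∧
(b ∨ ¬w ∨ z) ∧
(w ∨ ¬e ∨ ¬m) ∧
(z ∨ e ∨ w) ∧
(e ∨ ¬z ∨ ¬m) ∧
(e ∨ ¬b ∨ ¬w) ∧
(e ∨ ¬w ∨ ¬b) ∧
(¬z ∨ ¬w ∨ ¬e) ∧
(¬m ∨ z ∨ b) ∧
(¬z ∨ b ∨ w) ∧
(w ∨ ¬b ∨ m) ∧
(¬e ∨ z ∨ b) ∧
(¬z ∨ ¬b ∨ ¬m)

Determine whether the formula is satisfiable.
Yes

Yes, the formula is satisfiable.

One satisfying assignment is: b=False, w=True, e=False, z=True, m=False

Verification: With this assignment, all 25 clauses evaluate to true.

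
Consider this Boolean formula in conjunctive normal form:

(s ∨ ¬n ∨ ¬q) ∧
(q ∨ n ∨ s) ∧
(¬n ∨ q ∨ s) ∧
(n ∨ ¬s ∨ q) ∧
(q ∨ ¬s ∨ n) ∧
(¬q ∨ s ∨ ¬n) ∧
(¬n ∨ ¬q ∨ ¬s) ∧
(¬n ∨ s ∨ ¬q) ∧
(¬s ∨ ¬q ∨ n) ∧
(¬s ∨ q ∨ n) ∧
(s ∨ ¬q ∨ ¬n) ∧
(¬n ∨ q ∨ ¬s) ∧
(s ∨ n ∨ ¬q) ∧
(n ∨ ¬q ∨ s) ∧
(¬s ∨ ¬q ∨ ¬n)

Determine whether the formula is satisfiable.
No

No, the formula is not satisfiable.

No assignment of truth values to the variables can make all 15 clauses true simultaneously.

The formula is UNSAT (unsatisfiable).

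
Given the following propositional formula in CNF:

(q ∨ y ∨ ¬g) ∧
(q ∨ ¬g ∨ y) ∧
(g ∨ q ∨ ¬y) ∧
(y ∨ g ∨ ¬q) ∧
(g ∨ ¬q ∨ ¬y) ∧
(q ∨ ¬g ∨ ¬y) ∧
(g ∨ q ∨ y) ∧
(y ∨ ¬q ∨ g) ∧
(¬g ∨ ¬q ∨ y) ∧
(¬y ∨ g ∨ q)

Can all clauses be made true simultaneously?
Yes

Yes, the formula is satisfiable.

One satisfying assignment is: q=True, y=True, g=True

Verification: With this assignment, all 10 clauses evaluate to true.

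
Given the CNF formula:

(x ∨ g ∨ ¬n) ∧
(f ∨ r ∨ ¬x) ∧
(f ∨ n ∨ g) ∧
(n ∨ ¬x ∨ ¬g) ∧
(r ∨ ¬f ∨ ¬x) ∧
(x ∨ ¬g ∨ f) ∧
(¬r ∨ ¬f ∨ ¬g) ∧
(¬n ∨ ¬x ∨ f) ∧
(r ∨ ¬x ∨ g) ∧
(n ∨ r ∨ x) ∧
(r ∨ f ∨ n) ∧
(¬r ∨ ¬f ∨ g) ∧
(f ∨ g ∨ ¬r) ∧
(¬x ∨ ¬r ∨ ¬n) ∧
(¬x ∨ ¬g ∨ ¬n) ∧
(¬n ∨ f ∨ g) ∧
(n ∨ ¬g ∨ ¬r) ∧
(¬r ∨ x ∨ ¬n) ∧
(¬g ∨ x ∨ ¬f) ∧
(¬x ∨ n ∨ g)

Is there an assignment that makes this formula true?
No

No, the formula is not satisfiable.

No assignment of truth values to the variables can make all 20 clauses true simultaneously.

The formula is UNSAT (unsatisfiable).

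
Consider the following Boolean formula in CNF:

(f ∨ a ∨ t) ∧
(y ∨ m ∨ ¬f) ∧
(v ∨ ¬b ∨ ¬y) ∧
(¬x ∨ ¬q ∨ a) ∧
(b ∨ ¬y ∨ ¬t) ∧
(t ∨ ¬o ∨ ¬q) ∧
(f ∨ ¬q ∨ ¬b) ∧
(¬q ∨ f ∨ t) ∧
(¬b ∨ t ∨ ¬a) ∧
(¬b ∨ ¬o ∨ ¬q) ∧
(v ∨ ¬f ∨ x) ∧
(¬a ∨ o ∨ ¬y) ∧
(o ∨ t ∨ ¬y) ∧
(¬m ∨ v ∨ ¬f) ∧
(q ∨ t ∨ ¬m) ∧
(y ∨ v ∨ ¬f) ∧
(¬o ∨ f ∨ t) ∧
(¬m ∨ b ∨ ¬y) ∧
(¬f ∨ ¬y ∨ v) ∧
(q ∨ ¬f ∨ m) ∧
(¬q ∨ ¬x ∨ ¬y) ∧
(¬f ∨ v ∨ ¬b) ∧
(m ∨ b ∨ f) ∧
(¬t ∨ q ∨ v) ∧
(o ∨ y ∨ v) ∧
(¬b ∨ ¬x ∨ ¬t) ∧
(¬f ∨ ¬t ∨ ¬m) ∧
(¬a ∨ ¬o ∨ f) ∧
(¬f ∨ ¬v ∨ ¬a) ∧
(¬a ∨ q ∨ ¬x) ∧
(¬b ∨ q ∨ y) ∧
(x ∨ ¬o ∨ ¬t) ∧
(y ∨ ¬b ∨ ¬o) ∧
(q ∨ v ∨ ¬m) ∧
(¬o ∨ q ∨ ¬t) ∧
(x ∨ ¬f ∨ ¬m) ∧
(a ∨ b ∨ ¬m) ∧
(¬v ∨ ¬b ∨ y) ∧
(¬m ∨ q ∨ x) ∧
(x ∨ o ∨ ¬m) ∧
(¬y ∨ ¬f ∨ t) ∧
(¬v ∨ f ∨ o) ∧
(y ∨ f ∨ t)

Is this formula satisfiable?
Yes

Yes, the formula is satisfiable.

One satisfying assignment is: m=False, x=False, o=False, b=True, v=True, a=False, f=True, t=True, q=True, y=True

Verification: With this assignment, all 43 clauses evaluate to true.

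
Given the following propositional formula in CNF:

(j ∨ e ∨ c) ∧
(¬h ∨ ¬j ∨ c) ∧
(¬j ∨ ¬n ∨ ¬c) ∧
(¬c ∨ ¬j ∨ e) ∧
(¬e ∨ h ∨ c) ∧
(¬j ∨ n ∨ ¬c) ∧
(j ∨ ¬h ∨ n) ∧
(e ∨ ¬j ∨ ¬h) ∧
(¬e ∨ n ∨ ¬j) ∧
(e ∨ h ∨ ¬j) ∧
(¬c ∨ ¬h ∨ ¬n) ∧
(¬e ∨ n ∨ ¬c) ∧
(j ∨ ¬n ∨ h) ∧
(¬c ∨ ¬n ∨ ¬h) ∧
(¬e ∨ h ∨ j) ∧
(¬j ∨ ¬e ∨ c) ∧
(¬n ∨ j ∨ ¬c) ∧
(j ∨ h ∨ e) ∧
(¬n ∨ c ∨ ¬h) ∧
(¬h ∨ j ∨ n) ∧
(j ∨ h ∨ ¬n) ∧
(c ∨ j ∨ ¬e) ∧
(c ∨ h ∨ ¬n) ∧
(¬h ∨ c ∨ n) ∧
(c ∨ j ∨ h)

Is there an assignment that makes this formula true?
No

No, the formula is not satisfiable.

No assignment of truth values to the variables can make all 25 clauses true simultaneously.

The formula is UNSAT (unsatisfiable).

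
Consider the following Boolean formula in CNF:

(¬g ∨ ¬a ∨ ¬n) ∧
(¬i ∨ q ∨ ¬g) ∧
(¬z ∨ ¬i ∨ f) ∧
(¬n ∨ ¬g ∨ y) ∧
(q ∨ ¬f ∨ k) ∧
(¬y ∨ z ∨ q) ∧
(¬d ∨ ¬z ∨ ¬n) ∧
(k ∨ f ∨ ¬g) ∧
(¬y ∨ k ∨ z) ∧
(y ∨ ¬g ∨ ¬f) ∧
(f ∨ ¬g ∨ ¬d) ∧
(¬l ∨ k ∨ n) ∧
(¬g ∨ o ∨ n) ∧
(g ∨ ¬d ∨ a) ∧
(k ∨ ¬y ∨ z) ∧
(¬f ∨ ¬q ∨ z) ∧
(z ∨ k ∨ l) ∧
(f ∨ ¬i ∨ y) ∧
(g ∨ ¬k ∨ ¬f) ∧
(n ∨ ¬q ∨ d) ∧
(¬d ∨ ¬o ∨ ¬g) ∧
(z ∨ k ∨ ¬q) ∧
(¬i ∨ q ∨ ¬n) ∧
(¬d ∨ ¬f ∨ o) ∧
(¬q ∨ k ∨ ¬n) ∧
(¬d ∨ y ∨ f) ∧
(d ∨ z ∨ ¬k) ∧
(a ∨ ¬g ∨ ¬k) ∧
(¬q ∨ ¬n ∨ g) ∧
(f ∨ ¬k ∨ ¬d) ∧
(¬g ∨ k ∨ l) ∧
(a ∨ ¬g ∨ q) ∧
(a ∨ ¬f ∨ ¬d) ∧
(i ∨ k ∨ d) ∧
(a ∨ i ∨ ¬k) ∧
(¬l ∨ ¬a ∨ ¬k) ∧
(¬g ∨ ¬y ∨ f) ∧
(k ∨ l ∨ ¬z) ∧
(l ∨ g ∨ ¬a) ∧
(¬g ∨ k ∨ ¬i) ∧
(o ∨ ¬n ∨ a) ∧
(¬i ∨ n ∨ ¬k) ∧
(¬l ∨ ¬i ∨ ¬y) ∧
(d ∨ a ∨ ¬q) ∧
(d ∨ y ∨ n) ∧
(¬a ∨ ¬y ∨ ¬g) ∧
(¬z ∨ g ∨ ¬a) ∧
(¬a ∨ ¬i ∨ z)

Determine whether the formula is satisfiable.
No

No, the formula is not satisfiable.

No assignment of truth values to the variables can make all 48 clauses true simultaneously.

The formula is UNSAT (unsatisfiable).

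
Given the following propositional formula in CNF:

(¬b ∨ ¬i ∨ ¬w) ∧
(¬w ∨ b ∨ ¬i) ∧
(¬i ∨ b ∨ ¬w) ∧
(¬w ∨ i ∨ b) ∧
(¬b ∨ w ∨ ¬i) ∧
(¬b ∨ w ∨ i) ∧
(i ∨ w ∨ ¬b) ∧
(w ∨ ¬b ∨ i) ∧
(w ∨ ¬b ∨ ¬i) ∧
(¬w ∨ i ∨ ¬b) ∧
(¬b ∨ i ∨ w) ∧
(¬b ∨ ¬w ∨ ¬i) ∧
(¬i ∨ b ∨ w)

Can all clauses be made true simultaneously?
Yes

Yes, the formula is satisfiable.

One satisfying assignment is: b=False, i=False, w=False

Verification: With this assignment, all 13 clauses evaluate to true.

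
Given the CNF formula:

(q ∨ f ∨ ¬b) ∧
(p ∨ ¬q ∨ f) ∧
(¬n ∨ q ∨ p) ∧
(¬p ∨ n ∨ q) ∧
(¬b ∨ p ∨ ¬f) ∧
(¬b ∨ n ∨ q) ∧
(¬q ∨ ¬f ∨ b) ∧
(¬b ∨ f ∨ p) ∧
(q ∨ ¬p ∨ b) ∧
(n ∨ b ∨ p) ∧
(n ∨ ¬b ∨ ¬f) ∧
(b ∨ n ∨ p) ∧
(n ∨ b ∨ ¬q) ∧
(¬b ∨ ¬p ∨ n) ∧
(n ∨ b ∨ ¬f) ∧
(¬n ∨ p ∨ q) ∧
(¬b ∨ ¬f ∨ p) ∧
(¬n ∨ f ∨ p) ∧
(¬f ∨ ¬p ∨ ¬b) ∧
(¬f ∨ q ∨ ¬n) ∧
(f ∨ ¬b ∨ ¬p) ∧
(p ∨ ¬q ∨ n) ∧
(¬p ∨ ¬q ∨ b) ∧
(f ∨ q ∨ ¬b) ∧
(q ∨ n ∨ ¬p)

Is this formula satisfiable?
No

No, the formula is not satisfiable.

No assignment of truth values to the variables can make all 25 clauses true simultaneously.

The formula is UNSAT (unsatisfiable).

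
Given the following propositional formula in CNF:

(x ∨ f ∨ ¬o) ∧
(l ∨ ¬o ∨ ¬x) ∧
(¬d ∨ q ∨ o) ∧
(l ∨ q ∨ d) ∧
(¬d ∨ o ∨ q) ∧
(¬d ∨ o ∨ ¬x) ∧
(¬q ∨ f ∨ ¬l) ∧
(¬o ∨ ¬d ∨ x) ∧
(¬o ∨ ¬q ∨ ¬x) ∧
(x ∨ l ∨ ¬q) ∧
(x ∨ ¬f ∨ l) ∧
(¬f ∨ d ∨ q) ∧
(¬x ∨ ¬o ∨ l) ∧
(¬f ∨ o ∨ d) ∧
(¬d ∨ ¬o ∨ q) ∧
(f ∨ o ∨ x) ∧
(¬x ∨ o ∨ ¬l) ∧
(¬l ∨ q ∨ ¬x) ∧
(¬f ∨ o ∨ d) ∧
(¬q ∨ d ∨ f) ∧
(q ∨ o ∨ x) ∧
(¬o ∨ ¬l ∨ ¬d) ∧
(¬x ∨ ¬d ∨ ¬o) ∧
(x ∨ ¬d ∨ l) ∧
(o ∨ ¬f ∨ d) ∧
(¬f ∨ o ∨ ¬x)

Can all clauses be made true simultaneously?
Yes

Yes, the formula is satisfiable.

One satisfying assignment is: x=False, f=True, d=False, q=True, l=True, o=True

Verification: With this assignment, all 26 clauses evaluate to true.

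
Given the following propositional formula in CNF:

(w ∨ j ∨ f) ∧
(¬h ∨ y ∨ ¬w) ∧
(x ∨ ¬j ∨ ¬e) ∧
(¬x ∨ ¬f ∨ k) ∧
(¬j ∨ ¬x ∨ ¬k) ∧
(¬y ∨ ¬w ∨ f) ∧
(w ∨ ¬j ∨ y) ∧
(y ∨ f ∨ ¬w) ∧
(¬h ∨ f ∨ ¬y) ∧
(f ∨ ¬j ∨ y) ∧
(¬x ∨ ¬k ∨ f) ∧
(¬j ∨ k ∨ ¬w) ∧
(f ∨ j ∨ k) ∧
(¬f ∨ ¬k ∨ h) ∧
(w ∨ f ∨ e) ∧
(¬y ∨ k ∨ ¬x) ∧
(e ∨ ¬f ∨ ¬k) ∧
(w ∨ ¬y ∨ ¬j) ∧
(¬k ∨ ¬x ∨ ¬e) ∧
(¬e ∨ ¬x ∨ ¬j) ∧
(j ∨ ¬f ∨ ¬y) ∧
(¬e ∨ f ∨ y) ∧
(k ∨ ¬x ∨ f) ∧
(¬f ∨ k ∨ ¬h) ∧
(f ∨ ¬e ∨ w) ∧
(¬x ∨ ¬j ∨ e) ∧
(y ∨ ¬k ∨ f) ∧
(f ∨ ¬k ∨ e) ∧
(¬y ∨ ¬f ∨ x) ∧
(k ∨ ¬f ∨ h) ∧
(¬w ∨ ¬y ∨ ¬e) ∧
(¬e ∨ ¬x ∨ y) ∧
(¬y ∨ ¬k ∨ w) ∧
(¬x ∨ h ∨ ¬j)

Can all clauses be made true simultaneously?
Yes

Yes, the formula is satisfiable.

One satisfying assignment is: f=True, j=False, e=True, y=False, x=False, w=False, k=True, h=True

Verification: With this assignment, all 34 clauses evaluate to true.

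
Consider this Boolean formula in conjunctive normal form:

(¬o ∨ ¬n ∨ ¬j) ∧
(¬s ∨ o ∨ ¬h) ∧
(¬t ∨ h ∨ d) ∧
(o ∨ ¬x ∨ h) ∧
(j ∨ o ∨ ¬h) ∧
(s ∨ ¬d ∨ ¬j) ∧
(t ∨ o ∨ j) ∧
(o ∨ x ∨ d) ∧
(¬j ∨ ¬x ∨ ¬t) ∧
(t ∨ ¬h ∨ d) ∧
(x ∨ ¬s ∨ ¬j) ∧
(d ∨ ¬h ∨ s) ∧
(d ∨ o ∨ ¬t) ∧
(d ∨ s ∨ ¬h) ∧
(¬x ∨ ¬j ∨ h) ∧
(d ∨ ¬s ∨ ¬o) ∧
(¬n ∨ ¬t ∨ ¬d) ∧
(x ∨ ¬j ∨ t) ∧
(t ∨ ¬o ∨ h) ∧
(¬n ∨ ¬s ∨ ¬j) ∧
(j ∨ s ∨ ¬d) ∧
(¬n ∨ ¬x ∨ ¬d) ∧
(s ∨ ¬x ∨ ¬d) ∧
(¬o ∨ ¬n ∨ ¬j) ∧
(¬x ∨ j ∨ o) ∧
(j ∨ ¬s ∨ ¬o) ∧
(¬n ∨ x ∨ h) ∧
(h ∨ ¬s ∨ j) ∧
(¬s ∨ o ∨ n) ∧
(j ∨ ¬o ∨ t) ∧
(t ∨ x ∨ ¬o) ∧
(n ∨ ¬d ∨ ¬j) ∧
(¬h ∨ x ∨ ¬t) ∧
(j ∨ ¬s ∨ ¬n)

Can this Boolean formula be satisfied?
No

No, the formula is not satisfiable.

No assignment of truth values to the variables can make all 34 clauses true simultaneously.

The formula is UNSAT (unsatisfiable).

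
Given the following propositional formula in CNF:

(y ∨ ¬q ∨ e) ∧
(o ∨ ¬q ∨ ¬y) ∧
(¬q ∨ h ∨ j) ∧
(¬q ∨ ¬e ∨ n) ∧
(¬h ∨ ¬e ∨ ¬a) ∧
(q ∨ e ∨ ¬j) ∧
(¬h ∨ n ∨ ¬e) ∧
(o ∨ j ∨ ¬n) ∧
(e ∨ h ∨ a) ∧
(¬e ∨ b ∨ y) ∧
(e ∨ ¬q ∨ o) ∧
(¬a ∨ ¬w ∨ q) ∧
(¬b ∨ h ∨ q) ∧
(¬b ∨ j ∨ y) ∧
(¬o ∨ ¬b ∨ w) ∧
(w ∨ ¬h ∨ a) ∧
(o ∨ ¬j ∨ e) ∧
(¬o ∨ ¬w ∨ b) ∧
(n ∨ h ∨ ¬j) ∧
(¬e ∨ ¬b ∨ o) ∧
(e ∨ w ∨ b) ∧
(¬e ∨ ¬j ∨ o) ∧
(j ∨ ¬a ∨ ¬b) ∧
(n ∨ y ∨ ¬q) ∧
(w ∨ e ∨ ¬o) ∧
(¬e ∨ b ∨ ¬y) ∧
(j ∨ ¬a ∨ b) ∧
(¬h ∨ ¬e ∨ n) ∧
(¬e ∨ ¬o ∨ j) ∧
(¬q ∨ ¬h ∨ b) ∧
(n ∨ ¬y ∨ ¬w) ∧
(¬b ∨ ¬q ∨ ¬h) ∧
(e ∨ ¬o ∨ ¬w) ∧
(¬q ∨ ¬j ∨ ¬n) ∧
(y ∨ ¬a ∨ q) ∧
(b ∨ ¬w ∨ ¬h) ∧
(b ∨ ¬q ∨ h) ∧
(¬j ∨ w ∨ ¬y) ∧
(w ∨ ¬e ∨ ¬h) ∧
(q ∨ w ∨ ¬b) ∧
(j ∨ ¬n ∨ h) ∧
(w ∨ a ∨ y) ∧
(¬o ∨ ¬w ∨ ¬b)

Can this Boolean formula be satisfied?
No

No, the formula is not satisfiable.

No assignment of truth values to the variables can make all 43 clauses true simultaneously.

The formula is UNSAT (unsatisfiable).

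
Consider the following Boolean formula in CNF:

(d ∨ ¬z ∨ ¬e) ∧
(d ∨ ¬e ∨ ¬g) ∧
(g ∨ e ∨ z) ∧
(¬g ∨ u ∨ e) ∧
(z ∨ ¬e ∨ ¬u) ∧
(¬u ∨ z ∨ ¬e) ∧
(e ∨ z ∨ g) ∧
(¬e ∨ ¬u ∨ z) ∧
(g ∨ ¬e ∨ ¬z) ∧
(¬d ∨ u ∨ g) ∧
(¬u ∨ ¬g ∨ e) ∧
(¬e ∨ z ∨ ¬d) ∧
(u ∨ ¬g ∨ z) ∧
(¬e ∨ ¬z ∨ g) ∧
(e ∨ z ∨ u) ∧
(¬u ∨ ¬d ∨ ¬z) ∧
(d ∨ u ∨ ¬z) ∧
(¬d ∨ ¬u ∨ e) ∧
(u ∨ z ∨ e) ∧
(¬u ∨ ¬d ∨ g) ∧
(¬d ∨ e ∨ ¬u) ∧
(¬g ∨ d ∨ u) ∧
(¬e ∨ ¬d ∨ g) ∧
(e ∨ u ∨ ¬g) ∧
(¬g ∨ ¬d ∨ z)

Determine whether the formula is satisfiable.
Yes

Yes, the formula is satisfiable.

One satisfying assignment is: e=False, u=True, d=False, g=False, z=True

Verification: With this assignment, all 25 clauses evaluate to true.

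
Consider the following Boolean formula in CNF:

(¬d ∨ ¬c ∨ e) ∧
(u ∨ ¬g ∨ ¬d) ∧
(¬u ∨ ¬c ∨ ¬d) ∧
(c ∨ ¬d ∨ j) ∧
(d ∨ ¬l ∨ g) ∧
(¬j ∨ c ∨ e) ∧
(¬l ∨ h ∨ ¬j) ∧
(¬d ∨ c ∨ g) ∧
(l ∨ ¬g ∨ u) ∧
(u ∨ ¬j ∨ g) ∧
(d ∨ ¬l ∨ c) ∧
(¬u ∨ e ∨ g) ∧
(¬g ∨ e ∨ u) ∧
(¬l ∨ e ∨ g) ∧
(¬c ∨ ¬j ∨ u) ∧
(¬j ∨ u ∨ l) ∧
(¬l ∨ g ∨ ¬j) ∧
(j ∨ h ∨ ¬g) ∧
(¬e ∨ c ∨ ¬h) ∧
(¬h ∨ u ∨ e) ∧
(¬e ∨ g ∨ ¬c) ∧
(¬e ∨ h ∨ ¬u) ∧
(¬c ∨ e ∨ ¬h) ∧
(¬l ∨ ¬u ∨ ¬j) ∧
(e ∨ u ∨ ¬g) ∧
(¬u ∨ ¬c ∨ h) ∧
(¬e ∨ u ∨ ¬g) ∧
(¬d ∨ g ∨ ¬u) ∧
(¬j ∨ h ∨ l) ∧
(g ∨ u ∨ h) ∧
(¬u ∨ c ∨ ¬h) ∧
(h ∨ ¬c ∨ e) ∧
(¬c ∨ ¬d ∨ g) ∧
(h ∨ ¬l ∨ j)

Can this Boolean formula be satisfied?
Yes

Yes, the formula is satisfiable.

One satisfying assignment is: j=False, e=True, c=True, u=True, h=True, g=True, l=False, d=False

Verification: With this assignment, all 34 clauses evaluate to true.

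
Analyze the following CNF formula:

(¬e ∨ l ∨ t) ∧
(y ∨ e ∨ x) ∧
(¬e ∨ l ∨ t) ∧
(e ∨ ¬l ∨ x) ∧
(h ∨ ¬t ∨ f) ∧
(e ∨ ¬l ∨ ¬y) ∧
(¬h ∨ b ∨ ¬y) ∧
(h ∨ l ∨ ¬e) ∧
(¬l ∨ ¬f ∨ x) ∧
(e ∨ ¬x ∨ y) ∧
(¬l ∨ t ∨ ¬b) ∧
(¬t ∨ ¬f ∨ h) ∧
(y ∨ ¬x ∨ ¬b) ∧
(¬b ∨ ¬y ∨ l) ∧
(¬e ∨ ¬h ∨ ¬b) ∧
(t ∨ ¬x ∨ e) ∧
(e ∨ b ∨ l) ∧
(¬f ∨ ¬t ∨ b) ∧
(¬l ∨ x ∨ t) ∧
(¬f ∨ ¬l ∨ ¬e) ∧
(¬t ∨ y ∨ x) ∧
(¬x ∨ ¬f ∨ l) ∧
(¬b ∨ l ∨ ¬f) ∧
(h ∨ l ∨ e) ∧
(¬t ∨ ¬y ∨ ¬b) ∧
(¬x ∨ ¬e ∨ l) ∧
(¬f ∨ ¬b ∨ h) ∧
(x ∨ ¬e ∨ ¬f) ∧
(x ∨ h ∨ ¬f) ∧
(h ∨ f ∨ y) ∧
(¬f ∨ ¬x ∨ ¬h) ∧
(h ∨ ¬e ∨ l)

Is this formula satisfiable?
Yes

Yes, the formula is satisfiable.

One satisfying assignment is: h=False, e=True, l=True, b=False, t=False, f=False, y=True, x=True

Verification: With this assignment, all 32 clauses evaluate to true.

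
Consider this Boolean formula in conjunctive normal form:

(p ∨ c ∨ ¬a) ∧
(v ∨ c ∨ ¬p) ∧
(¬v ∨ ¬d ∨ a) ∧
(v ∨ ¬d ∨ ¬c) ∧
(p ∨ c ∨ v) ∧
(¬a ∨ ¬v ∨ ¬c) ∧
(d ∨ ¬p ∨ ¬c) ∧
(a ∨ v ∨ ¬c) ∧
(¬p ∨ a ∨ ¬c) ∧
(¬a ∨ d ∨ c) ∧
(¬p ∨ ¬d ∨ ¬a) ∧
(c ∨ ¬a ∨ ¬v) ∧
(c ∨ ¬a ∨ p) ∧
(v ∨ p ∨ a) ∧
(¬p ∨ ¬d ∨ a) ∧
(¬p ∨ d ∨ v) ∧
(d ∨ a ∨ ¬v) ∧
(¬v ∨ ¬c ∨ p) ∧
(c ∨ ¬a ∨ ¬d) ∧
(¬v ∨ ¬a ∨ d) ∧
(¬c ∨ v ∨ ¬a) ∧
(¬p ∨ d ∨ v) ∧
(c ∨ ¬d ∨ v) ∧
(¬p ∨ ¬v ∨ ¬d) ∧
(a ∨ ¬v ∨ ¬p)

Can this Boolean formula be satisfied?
No

No, the formula is not satisfiable.

No assignment of truth values to the variables can make all 25 clauses true simultaneously.

The formula is UNSAT (unsatisfiable).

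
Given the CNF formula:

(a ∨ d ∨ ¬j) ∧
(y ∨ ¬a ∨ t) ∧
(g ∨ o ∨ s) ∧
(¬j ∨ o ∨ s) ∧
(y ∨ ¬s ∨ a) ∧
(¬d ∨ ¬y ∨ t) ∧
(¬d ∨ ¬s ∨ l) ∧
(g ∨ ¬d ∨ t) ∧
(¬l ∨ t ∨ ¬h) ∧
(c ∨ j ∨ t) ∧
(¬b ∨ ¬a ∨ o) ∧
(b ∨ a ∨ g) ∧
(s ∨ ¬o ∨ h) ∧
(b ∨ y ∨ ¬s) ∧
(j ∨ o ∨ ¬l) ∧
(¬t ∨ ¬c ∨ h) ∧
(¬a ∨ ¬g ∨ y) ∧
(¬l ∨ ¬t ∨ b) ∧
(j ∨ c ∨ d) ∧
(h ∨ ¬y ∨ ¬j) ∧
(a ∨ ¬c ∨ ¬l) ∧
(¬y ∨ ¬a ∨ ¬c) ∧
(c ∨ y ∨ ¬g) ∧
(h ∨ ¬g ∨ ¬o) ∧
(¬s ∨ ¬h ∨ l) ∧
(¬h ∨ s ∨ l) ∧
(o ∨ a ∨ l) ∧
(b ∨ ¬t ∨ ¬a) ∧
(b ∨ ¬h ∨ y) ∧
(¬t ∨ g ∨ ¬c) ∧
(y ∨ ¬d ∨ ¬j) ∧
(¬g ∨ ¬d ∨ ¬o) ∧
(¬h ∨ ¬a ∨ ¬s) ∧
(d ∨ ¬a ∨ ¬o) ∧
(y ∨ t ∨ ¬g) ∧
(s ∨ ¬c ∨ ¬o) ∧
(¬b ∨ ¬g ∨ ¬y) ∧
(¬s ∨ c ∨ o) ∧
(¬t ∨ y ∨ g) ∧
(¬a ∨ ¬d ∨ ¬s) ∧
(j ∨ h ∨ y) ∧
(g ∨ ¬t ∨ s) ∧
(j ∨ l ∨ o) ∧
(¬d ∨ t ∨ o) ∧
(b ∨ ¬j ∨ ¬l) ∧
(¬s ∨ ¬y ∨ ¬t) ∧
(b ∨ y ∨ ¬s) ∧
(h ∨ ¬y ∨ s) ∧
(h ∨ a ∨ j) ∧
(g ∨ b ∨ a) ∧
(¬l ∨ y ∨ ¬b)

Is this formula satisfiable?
No

No, the formula is not satisfiable.

No assignment of truth values to the variables can make all 51 clauses true simultaneously.

The formula is UNSAT (unsatisfiable).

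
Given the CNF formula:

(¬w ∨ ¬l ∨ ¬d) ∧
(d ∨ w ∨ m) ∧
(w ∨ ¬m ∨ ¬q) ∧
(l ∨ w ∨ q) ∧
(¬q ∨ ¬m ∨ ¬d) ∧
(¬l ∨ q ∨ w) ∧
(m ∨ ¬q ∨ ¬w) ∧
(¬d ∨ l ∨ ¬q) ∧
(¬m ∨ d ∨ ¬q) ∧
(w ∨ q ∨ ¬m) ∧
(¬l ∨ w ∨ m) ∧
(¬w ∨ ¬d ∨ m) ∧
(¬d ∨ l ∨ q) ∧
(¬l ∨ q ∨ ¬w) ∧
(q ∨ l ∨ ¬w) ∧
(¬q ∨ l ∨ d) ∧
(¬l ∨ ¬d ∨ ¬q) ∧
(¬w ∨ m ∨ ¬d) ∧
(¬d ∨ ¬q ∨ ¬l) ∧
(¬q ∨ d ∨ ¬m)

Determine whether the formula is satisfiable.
No

No, the formula is not satisfiable.

No assignment of truth values to the variables can make all 20 clauses true simultaneously.

The formula is UNSAT (unsatisfiable).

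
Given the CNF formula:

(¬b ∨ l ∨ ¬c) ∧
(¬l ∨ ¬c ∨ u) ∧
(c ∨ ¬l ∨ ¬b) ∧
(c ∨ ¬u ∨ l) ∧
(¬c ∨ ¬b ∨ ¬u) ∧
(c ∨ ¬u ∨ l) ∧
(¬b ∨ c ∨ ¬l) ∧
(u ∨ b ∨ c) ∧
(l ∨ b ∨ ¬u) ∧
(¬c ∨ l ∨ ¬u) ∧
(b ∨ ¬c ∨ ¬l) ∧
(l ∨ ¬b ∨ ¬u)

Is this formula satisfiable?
Yes

Yes, the formula is satisfiable.

One satisfying assignment is: c=False, b=True, u=False, l=False

Verification: With this assignment, all 12 clauses evaluate to true.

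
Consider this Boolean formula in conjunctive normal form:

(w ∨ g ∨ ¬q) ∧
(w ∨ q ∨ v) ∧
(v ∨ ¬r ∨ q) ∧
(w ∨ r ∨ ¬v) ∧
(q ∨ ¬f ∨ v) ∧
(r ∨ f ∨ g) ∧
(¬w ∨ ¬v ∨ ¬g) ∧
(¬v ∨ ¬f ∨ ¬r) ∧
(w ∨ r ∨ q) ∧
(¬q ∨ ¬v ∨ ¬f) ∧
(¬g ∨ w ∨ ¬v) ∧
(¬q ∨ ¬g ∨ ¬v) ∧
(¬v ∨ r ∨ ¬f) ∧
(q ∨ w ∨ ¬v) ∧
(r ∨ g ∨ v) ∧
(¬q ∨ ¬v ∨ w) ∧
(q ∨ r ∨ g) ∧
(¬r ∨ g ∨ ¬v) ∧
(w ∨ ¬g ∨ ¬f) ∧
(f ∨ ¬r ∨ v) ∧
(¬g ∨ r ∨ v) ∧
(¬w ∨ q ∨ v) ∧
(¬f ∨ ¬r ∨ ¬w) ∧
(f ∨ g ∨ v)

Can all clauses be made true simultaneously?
No

No, the formula is not satisfiable.

No assignment of truth values to the variables can make all 24 clauses true simultaneously.

The formula is UNSAT (unsatisfiable).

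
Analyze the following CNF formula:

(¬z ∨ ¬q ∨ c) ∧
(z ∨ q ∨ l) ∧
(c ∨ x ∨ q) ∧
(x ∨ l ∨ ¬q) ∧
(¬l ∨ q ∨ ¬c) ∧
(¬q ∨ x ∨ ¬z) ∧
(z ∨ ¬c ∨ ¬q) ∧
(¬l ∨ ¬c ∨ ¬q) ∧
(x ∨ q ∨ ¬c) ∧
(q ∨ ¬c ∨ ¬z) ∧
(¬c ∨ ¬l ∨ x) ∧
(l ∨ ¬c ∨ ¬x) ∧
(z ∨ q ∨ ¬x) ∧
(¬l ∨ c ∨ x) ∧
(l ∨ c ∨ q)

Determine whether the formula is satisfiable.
Yes

Yes, the formula is satisfiable.

One satisfying assignment is: q=False, l=True, c=False, x=True, z=True

Verification: With this assignment, all 15 clauses evaluate to true.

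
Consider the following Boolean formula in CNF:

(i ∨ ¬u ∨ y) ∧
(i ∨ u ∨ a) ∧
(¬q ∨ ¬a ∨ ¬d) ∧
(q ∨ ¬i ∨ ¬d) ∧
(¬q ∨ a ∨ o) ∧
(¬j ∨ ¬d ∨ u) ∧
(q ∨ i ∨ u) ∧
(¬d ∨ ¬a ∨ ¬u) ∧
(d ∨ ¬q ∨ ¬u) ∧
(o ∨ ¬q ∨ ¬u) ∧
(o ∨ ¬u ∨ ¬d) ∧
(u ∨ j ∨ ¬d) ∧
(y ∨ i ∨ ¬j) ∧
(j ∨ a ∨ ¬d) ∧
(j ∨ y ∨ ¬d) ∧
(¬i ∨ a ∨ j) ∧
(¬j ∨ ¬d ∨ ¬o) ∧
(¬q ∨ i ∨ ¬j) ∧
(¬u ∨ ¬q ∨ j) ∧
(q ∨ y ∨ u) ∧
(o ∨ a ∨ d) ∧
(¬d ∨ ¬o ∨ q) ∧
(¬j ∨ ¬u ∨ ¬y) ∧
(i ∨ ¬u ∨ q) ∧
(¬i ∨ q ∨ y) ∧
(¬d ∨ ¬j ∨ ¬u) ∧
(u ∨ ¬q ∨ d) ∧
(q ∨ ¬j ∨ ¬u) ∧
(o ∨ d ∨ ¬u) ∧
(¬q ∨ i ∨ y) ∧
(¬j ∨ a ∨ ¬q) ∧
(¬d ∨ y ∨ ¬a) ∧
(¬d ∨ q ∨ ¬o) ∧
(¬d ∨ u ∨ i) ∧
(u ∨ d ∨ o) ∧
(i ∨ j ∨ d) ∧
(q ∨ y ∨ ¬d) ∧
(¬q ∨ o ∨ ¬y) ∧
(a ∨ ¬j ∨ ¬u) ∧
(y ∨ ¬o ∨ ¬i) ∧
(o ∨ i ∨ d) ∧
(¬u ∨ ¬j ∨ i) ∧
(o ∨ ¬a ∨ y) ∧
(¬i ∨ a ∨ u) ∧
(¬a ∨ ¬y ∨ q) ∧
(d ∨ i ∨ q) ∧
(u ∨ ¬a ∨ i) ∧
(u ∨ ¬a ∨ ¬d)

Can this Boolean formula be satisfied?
No

No, the formula is not satisfiable.

No assignment of truth values to the variables can make all 48 clauses true simultaneously.

The formula is UNSAT (unsatisfiable).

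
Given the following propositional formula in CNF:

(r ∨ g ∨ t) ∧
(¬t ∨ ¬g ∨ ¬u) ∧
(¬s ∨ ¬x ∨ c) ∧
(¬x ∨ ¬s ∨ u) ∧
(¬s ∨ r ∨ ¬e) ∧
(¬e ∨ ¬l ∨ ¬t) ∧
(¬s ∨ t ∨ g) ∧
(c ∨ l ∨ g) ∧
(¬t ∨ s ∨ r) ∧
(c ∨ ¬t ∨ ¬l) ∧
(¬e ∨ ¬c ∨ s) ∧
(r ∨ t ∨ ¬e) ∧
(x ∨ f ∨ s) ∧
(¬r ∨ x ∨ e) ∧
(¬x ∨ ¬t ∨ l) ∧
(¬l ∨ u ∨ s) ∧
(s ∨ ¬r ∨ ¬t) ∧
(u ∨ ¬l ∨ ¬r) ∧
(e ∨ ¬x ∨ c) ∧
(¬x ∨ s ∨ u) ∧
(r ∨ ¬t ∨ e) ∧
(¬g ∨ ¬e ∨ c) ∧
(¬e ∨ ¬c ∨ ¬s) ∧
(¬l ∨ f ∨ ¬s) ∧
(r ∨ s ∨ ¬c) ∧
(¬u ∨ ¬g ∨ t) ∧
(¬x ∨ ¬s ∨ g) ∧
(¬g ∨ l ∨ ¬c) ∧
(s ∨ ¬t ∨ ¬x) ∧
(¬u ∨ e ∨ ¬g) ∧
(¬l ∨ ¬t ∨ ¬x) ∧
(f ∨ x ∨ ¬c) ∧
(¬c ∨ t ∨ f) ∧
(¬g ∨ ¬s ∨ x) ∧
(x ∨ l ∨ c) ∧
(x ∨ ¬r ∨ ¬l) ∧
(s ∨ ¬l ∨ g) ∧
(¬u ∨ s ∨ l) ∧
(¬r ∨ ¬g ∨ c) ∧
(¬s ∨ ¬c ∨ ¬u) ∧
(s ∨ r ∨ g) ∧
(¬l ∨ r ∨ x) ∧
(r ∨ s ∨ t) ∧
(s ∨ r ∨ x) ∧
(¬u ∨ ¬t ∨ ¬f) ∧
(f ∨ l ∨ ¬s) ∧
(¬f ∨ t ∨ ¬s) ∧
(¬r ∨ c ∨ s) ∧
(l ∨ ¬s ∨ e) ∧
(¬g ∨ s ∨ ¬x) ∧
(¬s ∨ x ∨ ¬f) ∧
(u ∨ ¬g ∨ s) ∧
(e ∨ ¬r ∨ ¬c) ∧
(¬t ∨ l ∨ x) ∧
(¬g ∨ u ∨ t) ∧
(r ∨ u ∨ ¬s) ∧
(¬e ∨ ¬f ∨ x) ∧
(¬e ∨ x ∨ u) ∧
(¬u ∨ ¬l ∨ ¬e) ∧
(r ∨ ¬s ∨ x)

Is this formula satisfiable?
No

No, the formula is not satisfiable.

No assignment of truth values to the variables can make all 60 clauses true simultaneously.

The formula is UNSAT (unsatisfiable).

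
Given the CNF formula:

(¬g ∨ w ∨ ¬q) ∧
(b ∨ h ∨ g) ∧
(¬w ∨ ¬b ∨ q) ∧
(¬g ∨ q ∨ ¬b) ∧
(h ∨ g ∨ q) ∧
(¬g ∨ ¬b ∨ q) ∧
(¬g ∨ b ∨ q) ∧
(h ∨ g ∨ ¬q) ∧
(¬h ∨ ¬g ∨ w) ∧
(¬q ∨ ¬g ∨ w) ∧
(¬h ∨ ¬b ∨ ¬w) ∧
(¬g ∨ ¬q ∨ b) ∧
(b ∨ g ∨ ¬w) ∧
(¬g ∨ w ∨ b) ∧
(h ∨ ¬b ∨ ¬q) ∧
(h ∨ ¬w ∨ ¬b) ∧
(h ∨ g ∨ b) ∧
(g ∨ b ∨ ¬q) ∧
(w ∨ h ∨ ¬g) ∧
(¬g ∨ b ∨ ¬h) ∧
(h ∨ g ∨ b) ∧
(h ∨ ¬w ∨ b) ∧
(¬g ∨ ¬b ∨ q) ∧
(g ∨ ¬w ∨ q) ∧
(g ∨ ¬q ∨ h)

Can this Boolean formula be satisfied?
Yes

Yes, the formula is satisfiable.

One satisfying assignment is: w=False, g=False, b=False, q=False, h=True

Verification: With this assignment, all 25 clauses evaluate to true.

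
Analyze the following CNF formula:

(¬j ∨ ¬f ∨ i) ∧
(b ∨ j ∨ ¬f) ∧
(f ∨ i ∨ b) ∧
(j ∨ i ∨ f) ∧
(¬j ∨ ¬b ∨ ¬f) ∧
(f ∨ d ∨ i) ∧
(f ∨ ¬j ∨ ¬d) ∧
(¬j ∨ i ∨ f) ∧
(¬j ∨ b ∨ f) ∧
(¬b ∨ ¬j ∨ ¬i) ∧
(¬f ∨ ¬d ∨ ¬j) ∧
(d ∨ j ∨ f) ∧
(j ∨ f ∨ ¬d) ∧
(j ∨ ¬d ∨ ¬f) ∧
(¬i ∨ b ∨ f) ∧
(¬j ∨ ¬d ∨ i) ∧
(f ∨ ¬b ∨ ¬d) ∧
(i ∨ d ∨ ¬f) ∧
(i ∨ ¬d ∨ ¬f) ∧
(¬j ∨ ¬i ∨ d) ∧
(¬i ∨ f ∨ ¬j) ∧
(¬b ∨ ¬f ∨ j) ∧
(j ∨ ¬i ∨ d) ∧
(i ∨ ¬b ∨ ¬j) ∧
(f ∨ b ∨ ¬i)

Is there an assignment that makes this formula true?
No

No, the formula is not satisfiable.

No assignment of truth values to the variables can make all 25 clauses true simultaneously.

The formula is UNSAT (unsatisfiable).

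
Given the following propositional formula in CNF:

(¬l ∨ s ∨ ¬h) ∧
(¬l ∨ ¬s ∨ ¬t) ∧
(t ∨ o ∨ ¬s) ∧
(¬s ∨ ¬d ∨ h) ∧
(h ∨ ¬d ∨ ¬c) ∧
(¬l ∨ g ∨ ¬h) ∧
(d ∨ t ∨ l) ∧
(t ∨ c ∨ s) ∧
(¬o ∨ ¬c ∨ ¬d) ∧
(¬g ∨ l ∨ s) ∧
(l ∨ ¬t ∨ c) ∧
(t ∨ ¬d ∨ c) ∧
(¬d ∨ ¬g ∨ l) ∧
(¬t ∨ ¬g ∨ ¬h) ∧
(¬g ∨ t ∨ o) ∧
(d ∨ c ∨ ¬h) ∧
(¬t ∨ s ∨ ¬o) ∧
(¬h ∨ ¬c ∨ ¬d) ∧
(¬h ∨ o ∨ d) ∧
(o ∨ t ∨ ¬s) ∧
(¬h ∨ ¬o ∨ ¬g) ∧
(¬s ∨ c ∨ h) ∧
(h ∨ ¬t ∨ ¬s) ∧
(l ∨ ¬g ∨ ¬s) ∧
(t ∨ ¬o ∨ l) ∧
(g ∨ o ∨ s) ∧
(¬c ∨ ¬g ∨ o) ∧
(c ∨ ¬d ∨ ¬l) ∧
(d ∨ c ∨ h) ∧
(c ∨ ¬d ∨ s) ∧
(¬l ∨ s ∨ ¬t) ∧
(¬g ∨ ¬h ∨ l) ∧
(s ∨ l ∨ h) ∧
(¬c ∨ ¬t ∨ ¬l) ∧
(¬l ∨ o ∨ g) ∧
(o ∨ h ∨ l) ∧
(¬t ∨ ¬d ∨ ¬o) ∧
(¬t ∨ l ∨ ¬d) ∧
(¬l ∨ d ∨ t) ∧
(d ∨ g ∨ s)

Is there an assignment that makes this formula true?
Yes

Yes, the formula is satisfiable.

One satisfying assignment is: o=True, c=True, s=True, g=False, l=False, t=True, d=False, h=True

Verification: With this assignment, all 40 clauses evaluate to true.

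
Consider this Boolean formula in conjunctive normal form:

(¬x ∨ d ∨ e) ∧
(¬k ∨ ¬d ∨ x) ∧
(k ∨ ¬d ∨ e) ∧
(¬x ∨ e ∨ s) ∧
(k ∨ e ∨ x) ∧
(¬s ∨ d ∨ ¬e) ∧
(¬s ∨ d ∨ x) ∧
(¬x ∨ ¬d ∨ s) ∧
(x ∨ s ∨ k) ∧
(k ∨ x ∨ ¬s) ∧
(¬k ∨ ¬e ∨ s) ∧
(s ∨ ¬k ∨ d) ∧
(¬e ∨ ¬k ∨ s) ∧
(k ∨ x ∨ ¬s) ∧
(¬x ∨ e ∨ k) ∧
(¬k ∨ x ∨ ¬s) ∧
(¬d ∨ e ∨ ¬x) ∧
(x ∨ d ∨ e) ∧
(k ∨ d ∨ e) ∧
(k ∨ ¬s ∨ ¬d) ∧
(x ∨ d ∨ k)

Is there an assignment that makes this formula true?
Yes

Yes, the formula is satisfiable.

One satisfying assignment is: s=False, x=True, d=False, e=True, k=False

Verification: With this assignment, all 21 clauses evaluate to true.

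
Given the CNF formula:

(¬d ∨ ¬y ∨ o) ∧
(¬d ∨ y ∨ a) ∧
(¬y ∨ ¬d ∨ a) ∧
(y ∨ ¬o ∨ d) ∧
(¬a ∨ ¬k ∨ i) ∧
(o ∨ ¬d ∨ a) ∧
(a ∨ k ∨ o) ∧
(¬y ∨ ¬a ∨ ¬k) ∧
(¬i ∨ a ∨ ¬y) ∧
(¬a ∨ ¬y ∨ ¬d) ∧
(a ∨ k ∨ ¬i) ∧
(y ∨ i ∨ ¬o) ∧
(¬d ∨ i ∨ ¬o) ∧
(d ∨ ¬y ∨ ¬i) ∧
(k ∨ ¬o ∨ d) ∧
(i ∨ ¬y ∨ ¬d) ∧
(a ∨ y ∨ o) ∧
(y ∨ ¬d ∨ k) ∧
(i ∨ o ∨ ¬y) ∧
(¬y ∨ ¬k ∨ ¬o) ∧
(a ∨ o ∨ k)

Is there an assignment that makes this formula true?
Yes

Yes, the formula is satisfiable.

One satisfying assignment is: a=True, d=False, k=False, o=False, i=False, y=False

Verification: With this assignment, all 21 clauses evaluate to true.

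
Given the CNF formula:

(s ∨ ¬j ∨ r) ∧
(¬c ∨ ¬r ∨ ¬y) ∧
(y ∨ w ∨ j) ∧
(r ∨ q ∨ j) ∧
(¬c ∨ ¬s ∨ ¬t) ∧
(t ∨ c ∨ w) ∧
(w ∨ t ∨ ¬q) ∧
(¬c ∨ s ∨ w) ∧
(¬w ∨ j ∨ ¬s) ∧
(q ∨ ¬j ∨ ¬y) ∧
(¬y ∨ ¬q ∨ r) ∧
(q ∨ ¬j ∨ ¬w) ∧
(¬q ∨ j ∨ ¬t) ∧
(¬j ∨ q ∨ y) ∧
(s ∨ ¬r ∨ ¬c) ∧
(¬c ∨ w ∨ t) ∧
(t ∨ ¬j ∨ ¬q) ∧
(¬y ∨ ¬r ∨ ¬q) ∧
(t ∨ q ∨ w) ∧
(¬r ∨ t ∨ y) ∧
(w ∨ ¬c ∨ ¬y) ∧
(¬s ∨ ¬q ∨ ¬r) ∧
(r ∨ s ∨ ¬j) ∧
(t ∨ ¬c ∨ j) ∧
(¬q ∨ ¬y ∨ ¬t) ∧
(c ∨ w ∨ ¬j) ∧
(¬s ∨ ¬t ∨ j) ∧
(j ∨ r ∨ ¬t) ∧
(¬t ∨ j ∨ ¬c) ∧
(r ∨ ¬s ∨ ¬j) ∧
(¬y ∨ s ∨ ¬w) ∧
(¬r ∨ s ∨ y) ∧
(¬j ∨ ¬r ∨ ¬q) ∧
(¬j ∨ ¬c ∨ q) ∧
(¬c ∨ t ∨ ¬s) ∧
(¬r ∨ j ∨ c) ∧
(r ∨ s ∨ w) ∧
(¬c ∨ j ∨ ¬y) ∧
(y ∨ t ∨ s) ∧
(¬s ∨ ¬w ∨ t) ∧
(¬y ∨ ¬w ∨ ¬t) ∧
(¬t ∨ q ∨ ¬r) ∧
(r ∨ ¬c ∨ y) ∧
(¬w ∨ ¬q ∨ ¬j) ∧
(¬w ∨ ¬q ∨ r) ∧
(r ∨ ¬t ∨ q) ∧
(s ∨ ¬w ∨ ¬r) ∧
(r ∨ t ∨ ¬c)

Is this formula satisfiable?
No

No, the formula is not satisfiable.

No assignment of truth values to the variables can make all 48 clauses true simultaneously.

The formula is UNSAT (unsatisfiable).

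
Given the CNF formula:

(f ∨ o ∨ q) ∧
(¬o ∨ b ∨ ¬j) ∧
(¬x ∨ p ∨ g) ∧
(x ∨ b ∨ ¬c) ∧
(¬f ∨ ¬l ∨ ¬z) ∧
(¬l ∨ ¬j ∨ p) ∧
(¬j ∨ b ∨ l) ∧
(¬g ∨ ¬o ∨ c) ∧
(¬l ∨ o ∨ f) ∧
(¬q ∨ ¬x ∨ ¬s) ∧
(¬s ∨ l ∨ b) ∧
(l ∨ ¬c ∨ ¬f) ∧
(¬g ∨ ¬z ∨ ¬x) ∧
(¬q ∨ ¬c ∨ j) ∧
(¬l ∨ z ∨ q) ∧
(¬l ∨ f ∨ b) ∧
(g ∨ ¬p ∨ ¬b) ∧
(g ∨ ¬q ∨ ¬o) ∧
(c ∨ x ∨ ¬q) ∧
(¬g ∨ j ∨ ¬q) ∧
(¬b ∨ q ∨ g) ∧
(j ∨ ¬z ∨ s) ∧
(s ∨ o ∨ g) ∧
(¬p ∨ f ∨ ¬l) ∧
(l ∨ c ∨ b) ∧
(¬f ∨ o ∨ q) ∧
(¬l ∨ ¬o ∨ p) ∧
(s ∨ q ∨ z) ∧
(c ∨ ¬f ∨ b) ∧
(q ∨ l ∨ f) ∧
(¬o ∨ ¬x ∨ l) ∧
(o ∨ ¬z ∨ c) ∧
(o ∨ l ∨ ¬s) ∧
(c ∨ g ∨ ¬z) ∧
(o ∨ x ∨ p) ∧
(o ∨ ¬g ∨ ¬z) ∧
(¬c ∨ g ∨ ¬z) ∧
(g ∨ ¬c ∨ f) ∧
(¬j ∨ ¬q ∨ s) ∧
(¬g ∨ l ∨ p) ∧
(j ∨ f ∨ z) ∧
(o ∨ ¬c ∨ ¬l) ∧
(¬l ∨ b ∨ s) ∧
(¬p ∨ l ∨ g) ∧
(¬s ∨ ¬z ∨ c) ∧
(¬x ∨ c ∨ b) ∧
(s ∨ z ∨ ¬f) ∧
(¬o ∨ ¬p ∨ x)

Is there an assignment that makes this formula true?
No

No, the formula is not satisfiable.

No assignment of truth values to the variables can make all 48 clauses true simultaneously.

The formula is UNSAT (unsatisfiable).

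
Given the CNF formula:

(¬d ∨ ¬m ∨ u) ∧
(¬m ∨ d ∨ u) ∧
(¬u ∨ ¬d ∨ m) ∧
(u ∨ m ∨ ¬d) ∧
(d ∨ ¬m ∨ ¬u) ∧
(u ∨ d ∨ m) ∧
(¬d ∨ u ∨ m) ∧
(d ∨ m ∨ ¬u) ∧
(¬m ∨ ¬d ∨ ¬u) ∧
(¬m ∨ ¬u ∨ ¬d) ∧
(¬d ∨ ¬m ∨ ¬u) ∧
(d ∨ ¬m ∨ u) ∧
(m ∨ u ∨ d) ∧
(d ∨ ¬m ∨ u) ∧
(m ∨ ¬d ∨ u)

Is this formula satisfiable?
No

No, the formula is not satisfiable.

No assignment of truth values to the variables can make all 15 clauses true simultaneously.

The formula is UNSAT (unsatisfiable).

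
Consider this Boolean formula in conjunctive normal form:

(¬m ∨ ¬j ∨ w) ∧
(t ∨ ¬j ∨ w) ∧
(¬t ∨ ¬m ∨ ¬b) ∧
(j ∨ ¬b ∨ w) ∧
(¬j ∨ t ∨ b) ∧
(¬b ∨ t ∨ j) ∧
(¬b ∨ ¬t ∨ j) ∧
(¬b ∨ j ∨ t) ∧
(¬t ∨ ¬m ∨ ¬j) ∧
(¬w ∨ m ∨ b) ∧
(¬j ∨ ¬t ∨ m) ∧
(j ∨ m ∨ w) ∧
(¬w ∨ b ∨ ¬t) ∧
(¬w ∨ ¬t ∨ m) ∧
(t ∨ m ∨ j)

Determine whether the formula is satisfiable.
Yes

Yes, the formula is satisfiable.

One satisfying assignment is: j=False, t=False, m=True, b=False, w=False

Verification: With this assignment, all 15 clauses evaluate to true.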